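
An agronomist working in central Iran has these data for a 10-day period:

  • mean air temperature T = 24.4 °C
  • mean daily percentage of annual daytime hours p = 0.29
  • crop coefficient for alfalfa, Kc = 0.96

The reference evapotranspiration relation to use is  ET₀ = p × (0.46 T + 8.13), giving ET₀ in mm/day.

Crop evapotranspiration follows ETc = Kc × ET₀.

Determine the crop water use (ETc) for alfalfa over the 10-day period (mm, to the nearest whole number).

ET₀ = 0.29 × (0.46 × 24.4 + 8.13) = 0.29 × 19.354 = 5.6127 mm/d
ETc = Kc × ET₀ = 0.96 × 5.6127 = 5.3882 mm/d
Over 10 days: 5.3882 × 10 = 53.882 mm

54 mm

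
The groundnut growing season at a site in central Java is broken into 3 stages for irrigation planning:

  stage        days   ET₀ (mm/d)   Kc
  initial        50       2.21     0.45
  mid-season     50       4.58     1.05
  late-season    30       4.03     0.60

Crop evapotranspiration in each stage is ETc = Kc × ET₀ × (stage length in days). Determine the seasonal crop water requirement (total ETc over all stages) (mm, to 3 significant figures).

initial: 0.45 × 2.21 × 50 = 49.73 mm
mid-season: 1.05 × 4.58 × 50 = 240.45 mm
late-season: 0.60 × 4.03 × 30 = 72.54 mm
Seasonal total = 362.72 mm

363 mm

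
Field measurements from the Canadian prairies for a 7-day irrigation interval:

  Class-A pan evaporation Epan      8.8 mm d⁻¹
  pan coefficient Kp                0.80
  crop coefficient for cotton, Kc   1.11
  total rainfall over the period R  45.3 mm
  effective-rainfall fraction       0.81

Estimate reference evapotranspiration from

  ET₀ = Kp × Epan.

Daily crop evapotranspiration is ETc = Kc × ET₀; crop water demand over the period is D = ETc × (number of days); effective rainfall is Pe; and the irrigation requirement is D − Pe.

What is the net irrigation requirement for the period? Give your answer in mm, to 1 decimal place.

18.0 mm

ET₀ = 0.80 × 8.8 = 7.0400 mm/d
ETc = Kc × ET₀ = 1.11 × 7.0400 = 7.8144 mm/d
Crop demand D = ETc × 7 d = 7.8144 × 7 = 54.701 mm
Pe = 0.81 × 45.3 = 36.693 mm
D − Pe = 54.701 − 36.693 = 18.008 mm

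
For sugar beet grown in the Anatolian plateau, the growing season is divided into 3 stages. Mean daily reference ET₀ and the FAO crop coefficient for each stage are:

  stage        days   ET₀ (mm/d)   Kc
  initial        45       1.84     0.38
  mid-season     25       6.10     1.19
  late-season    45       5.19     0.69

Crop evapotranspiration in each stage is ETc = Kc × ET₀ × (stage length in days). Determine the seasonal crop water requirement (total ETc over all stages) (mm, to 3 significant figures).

374 mm

initial: 0.38 × 1.84 × 45 = 31.46 mm
mid-season: 1.19 × 6.10 × 25 = 181.48 mm
late-season: 0.69 × 5.19 × 45 = 161.15 mm
Seasonal total = 374.09 mm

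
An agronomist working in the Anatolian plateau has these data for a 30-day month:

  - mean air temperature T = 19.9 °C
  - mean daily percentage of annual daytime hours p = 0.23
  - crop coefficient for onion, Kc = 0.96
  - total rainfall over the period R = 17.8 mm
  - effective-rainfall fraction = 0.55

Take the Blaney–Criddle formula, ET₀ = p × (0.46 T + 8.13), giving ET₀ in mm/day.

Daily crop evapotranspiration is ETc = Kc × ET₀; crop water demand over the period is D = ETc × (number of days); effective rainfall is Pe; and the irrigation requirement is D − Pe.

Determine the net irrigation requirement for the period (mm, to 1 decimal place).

104.7 mm

ET₀ = 0.23 × (0.46 × 19.9 + 8.13) = 0.23 × 17.284 = 3.9753 mm/d
ETc = Kc × ET₀ = 0.96 × 3.9753 = 3.8163 mm/d
Crop demand D = ETc × 30 d = 3.8163 × 30 = 114.489 mm
Pe = 0.55 × 17.8 = 9.790 mm
D − Pe = 114.489 − 9.790 = 104.699 mm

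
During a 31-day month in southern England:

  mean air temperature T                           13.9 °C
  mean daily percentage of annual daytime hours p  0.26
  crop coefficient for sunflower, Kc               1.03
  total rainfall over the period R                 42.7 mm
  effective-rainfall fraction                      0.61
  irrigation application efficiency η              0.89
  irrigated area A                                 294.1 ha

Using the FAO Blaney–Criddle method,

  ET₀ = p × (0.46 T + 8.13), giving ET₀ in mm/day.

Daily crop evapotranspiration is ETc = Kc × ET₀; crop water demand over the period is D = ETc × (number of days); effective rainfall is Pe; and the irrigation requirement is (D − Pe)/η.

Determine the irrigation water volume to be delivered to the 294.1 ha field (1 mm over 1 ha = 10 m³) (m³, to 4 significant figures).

ET₀ = 0.26 × (0.46 × 13.9 + 8.13) = 0.26 × 14.524 = 3.7762 mm/d
ETc = Kc × ET₀ = 1.03 × 3.7762 = 3.8895 mm/d
Crop demand D = ETc × 31 d = 3.8895 × 31 = 120.575 mm
Pe = 0.61 × 42.7 = 26.047 mm
D − Pe = 120.575 − 26.047 = 94.528 mm
Gross irrigation = 94.528 / 0.89 = 106.211 mm
Volume = 106.211 mm × 294.1 ha × 10 = 312366.6 m³

312400 m³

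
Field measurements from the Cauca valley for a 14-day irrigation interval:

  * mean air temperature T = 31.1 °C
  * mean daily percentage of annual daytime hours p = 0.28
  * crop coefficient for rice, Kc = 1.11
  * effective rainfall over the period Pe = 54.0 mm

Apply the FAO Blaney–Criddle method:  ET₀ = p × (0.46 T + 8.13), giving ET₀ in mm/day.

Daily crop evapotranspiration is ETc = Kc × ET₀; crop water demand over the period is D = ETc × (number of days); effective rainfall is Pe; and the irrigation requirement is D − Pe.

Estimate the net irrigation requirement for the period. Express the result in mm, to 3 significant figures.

ET₀ = 0.28 × (0.46 × 31.1 + 8.13) = 0.28 × 22.436 = 6.2821 mm/d
ETc = Kc × ET₀ = 1.11 × 6.2821 = 6.9731 mm/d
Crop demand D = ETc × 14 d = 6.9731 × 14 = 97.623 mm
D − Pe = 97.623 − 54.0 = 43.623 mm

43.6 mm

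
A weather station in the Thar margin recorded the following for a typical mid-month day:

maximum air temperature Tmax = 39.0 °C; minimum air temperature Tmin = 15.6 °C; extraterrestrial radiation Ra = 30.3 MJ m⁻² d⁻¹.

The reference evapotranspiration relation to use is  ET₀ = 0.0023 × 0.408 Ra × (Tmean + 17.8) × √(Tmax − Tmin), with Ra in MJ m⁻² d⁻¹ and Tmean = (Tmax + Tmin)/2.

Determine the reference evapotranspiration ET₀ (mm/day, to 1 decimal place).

Tmean = (39.0 + 15.6)/2 = 27.30 °C
0.408 Ra = 0.408 × 30.3 = 12.3624 mm/d equivalent
ET₀ = 0.0023 × 12.3624 × (27.30 + 17.8) × √23.4 = 0.0023 × 12.3624 × 45.10 × 4.8374 = 6.2032 mm/d

6.2 mm/day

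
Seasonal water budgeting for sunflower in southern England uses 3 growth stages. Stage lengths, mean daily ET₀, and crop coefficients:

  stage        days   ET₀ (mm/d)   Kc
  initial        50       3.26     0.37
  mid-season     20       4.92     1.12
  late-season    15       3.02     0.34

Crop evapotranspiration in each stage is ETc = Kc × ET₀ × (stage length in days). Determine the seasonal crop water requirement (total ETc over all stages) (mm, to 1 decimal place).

initial: 0.37 × 3.26 × 50 = 60.31 mm
mid-season: 1.12 × 4.92 × 20 = 110.21 mm
late-season: 0.34 × 3.02 × 15 = 15.40 mm
Seasonal total = 185.92 mm

185.9 mm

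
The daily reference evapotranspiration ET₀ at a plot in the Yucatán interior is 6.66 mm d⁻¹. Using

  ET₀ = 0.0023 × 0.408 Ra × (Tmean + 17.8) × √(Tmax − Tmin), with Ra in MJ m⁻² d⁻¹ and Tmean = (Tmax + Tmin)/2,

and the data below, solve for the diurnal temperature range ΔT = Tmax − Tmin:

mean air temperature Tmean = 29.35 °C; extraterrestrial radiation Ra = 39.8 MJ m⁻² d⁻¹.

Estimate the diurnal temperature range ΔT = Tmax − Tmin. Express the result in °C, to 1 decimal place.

14.3 °C

√ΔT = ET₀ / [0.0023 × 0.408 × Ra × (Tmean+17.8)] = 6.66 / (0.0023 × 16.2384 × 47.15) = 3.7820
ΔT = 3.7820² = 14.304 °C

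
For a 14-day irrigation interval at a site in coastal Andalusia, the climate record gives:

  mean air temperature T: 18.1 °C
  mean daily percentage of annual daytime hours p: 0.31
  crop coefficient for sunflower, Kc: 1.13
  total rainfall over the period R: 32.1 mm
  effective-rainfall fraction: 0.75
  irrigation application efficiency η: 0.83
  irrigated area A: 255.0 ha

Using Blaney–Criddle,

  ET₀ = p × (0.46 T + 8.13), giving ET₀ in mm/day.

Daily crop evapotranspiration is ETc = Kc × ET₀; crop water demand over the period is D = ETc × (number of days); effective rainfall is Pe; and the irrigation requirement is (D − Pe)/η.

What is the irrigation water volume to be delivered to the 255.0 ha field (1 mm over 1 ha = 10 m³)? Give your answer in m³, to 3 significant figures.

ET₀ = 0.31 × (0.46 × 18.1 + 8.13) = 0.31 × 16.456 = 5.1014 mm/d
ETc = Kc × ET₀ = 1.13 × 5.1014 = 5.7646 mm/d
Crop demand D = ETc × 14 d = 5.7646 × 14 = 80.704 mm
Pe = 0.75 × 32.1 = 24.075 mm
D − Pe = 80.704 − 24.075 = 56.629 mm
Gross irrigation = 56.629 / 0.83 = 68.228 mm
Volume = 68.228 mm × 255.0 ha × 10 = 173981.4 m³

174000 m³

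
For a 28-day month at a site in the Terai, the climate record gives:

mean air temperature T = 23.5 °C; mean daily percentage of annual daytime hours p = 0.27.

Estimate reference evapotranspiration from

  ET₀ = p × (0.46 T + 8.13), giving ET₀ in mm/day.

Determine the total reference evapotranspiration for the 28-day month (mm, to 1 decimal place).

ET₀ = 0.27 × (0.46 × 23.5 + 8.13) = 0.27 × 18.940 = 5.1138 mm/d
Monthly total = 5.1138 × 28 = 143.186 mm

143.2 mm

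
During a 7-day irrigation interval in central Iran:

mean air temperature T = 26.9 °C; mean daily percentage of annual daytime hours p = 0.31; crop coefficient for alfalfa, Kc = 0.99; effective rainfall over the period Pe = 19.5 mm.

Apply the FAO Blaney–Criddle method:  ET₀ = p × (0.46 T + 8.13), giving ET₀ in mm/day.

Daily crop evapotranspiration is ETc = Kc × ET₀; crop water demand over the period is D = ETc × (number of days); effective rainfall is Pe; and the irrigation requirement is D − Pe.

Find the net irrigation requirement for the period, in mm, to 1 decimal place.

ET₀ = 0.31 × (0.46 × 26.9 + 8.13) = 0.31 × 20.504 = 6.3562 mm/d
ETc = Kc × ET₀ = 0.99 × 6.3562 = 6.2926 mm/d
Crop demand D = ETc × 7 d = 6.2926 × 7 = 44.048 mm
D − Pe = 44.048 − 19.5 = 24.548 mm

24.5 mm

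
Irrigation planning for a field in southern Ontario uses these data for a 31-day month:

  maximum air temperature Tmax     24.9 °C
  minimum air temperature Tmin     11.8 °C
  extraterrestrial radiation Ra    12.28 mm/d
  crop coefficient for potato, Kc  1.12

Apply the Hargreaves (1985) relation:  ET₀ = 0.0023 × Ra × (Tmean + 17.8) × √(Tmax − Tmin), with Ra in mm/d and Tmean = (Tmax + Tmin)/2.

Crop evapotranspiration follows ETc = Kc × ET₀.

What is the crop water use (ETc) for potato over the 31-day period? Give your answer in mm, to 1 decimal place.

Tmean = (24.9 + 11.8)/2 = 18.35 °C
ET₀ = 0.0023 × 12.28 × (18.35 + 17.8) × √13.1 = 0.0023 × 12.28 × 36.15 × 3.6194 = 3.6955 mm/d
ETc = Kc × ET₀ = 1.12 × 3.6955 = 4.1390 mm/d
Over 31 days: 4.1390 × 31 = 128.309 mm

128.3 mm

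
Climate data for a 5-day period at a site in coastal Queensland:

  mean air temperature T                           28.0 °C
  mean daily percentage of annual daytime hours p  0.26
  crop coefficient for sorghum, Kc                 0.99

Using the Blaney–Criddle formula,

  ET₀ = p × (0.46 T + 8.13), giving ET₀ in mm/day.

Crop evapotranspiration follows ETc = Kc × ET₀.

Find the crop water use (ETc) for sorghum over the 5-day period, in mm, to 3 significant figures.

ET₀ = 0.26 × (0.46 × 28.0 + 8.13) = 0.26 × 21.010 = 5.4626 mm/d
ETc = Kc × ET₀ = 0.99 × 5.4626 = 5.4080 mm/d
Over 5 days: 5.4080 × 5 = 27.040 mm

27.0 mm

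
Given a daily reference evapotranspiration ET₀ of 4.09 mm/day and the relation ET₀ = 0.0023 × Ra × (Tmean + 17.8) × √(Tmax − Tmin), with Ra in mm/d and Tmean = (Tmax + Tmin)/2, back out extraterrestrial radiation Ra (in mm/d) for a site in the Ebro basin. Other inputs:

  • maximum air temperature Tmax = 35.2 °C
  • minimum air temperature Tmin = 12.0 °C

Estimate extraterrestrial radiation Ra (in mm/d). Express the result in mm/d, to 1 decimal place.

8.9 mm/d

Tmean = 23.60 °C; √ΔT = 4.8166
Ra = ET₀ / [0.0023 × (Tmean+17.8) × √ΔT] = 4.09 / (0.0023 × 41.40 × 4.8166) = 8.918 mm/d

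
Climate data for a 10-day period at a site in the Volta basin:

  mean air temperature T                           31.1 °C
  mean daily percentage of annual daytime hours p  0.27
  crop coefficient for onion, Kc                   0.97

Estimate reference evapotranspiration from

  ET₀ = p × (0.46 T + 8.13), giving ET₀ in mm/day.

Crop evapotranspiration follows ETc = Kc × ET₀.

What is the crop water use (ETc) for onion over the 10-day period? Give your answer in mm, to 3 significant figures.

58.8 mm

ET₀ = 0.27 × (0.46 × 31.1 + 8.13) = 0.27 × 22.436 = 6.0577 mm/d
ETc = Kc × ET₀ = 0.97 × 6.0577 = 5.8760 mm/d
Over 10 days: 5.8760 × 10 = 58.760 mm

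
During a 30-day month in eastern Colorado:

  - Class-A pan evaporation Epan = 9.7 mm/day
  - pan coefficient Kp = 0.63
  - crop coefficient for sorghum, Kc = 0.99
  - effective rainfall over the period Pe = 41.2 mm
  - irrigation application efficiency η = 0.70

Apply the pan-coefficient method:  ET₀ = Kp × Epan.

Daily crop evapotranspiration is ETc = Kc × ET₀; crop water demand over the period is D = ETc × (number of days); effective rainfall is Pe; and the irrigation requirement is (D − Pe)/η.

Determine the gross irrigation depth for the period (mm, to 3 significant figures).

200 mm

ET₀ = 0.63 × 9.7 = 6.1110 mm/d
ETc = Kc × ET₀ = 0.99 × 6.1110 = 6.0499 mm/d
Crop demand D = ETc × 30 d = 6.0499 × 30 = 181.497 mm
D − Pe = 181.497 − 41.2 = 140.297 mm
Gross irrigation = 140.297 / 0.70 = 200.424 mm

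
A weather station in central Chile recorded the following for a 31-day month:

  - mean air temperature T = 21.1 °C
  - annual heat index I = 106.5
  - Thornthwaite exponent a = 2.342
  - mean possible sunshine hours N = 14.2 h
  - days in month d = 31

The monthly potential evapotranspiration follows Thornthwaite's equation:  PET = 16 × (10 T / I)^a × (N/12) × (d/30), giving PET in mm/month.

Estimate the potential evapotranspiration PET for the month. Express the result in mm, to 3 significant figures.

97.0 mm

10T/I = 10 × 21.1 / 106.5 = 1.9812
(10T/I)^a = 1.9812^2.342 = 4.9591
Uncorrected PET = 16 × 4.9591 = 79.346 mm
Correction = (N/12)(d/30) = (14.2/12)(31/30) = 1.2228
PET = 79.346 × 1.2228 = 97.024 mm/month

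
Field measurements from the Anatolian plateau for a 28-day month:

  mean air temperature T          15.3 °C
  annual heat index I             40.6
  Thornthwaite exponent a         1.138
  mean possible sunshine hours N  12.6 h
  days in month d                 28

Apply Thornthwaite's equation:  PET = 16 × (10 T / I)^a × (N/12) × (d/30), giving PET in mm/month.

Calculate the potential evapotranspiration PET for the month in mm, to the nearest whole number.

71 mm

10T/I = 10 × 15.3 / 40.6 = 3.7685
(10T/I)^a = 3.7685^1.138 = 4.5256
Uncorrected PET = 16 × 4.5256 = 72.410 mm
Correction = (N/12)(d/30) = (12.6/12)(28/30) = 0.9800
PET = 72.410 × 0.9800 = 70.962 mm/month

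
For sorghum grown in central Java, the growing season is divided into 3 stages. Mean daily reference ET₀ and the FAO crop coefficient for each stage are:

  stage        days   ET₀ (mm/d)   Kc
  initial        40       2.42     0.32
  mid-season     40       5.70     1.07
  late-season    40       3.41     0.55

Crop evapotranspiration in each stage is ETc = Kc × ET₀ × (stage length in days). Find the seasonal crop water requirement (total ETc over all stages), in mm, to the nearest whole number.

350 mm

initial: 0.32 × 2.42 × 40 = 30.98 mm
mid-season: 1.07 × 5.70 × 40 = 243.96 mm
late-season: 0.55 × 3.41 × 40 = 75.02 mm
Seasonal total = 349.96 mm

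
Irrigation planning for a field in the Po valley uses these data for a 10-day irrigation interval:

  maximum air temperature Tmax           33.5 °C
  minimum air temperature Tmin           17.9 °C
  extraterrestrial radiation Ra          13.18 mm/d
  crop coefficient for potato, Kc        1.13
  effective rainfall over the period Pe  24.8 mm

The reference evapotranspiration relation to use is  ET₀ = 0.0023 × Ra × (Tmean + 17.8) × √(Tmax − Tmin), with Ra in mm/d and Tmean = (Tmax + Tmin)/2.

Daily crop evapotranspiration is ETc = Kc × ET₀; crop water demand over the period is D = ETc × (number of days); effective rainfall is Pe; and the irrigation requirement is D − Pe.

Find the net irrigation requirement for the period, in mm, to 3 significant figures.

34.1 mm

Tmean = (33.5 + 17.9)/2 = 25.70 °C
ET₀ = 0.0023 × 13.18 × (25.70 + 17.8) × √15.6 = 0.0023 × 13.18 × 43.50 × 3.9497 = 5.2083 mm/d
ETc = Kc × ET₀ = 1.13 × 5.2083 = 5.8854 mm/d
Crop demand D = ETc × 10 d = 5.8854 × 10 = 58.854 mm
D − Pe = 58.854 − 24.8 = 34.054 mm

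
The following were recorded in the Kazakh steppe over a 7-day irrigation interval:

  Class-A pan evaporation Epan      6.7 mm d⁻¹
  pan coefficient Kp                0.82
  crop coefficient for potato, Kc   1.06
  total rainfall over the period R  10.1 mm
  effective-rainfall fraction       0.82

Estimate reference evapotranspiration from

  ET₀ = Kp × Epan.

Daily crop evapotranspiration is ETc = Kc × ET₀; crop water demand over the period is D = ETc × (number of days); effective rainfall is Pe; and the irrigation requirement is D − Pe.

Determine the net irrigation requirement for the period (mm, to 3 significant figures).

32.5 mm

ET₀ = 0.82 × 6.7 = 5.4940 mm/d
ETc = Kc × ET₀ = 1.06 × 5.4940 = 5.8236 mm/d
Crop demand D = ETc × 7 d = 5.8236 × 7 = 40.765 mm
Pe = 0.82 × 10.1 = 8.282 mm
D − Pe = 40.765 − 8.282 = 32.483 mm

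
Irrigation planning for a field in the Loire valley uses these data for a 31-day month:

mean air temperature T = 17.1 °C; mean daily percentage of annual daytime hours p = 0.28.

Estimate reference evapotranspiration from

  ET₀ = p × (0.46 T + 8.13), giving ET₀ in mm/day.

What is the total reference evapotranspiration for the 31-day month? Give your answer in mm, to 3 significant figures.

ET₀ = 0.28 × (0.46 × 17.1 + 8.13) = 0.28 × 15.996 = 4.4789 mm/d
Monthly total = 4.4789 × 31 = 138.846 mm

139 mm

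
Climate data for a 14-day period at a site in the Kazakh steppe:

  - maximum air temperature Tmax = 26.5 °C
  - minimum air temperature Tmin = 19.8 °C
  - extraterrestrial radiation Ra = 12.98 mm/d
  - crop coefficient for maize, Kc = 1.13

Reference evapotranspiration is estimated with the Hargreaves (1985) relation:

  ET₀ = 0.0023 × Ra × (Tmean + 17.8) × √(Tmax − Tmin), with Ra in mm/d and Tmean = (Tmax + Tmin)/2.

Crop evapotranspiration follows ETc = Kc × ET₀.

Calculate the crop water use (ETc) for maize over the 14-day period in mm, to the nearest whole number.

Tmean = (26.5 + 19.8)/2 = 23.15 °C
ET₀ = 0.0023 × 12.98 × (23.15 + 17.8) × √6.7 = 0.0023 × 12.98 × 40.95 × 2.5884 = 3.1644 mm/d
ETc = Kc × ET₀ = 1.13 × 3.1644 = 3.5758 mm/d
Over 14 days: 3.5758 × 14 = 50.061 mm

50 mm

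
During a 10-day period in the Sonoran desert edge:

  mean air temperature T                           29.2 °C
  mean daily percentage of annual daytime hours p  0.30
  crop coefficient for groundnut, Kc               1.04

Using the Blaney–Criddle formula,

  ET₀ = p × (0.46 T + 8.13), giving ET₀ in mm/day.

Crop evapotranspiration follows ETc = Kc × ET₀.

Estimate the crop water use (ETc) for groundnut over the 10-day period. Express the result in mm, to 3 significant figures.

ET₀ = 0.30 × (0.46 × 29.2 + 8.13) = 0.30 × 21.562 = 6.4686 mm/d
ETc = Kc × ET₀ = 1.04 × 6.4686 = 6.7273 mm/d
Over 10 days: 6.7273 × 10 = 67.273 mm

67.3 mm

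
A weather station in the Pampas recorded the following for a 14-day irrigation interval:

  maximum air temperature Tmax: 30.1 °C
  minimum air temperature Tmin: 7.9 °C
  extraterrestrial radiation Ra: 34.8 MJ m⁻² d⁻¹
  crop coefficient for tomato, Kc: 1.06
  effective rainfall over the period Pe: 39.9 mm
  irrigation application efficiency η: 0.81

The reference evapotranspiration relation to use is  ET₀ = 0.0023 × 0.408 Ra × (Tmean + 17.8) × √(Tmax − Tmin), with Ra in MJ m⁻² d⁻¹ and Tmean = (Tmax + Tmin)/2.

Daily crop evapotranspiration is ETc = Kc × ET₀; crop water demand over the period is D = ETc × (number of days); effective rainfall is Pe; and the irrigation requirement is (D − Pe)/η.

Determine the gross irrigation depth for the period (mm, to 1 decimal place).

54.5 mm

Tmean = (30.1 + 7.9)/2 = 19.00 °C
0.408 Ra = 0.408 × 34.8 = 14.1984 mm/d equivalent
ET₀ = 0.0023 × 14.1984 × (19.00 + 17.8) × √22.2 = 0.0023 × 14.1984 × 36.80 × 4.7117 = 5.6623 mm/d
ETc = Kc × ET₀ = 1.06 × 5.6623 = 6.0020 mm/d
Crop demand D = ETc × 14 d = 6.0020 × 14 = 84.028 mm
D − Pe = 84.028 − 39.9 = 44.128 mm
Gross irrigation = 44.128 / 0.81 = 54.479 mm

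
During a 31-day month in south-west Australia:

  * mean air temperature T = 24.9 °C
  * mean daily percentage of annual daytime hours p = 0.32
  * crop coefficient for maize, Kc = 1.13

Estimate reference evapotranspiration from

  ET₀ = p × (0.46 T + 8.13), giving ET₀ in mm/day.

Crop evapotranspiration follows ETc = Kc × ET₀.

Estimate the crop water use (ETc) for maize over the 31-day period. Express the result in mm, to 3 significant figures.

220 mm

ET₀ = 0.32 × (0.46 × 24.9 + 8.13) = 0.32 × 19.584 = 6.2669 mm/d
ETc = Kc × ET₀ = 1.13 × 6.2669 = 7.0816 mm/d
Over 31 days: 7.0816 × 31 = 219.530 mm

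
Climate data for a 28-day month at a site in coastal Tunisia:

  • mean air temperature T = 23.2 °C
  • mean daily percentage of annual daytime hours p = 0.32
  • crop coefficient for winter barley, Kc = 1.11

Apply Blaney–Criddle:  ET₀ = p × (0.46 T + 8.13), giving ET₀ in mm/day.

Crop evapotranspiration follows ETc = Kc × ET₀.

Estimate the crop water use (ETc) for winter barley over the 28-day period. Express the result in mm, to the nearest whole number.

187 mm

ET₀ = 0.32 × (0.46 × 23.2 + 8.13) = 0.32 × 18.802 = 6.0166 mm/d
ETc = Kc × ET₀ = 1.11 × 6.0166 = 6.6784 mm/d
Over 28 days: 6.6784 × 28 = 186.995 mm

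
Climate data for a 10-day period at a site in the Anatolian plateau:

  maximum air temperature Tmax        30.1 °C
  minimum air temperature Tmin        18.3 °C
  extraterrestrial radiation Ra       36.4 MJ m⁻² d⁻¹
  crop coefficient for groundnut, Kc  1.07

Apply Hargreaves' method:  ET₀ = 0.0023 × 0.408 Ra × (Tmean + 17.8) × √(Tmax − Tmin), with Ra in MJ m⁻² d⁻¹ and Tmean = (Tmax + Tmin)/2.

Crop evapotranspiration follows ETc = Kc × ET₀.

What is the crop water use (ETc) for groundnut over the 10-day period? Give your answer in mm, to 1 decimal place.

52.7 mm

Tmean = (30.1 + 18.3)/2 = 24.20 °C
0.408 Ra = 0.408 × 36.4 = 14.8512 mm/d equivalent
ET₀ = 0.0023 × 14.8512 × (24.20 + 17.8) × √11.8 = 0.0023 × 14.8512 × 42.00 × 3.4351 = 4.9281 mm/d
ETc = Kc × ET₀ = 1.07 × 4.9281 = 5.2731 mm/d
Over 10 days: 5.2731 × 10 = 52.731 mm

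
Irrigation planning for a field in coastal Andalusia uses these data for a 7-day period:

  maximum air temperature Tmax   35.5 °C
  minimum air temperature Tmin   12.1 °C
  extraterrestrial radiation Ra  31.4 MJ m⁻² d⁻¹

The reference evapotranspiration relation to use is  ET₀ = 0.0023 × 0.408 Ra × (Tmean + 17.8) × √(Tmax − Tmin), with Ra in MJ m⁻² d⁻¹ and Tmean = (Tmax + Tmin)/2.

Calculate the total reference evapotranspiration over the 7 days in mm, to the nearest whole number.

Tmean = (35.5 + 12.1)/2 = 23.80 °C
0.408 Ra = 0.408 × 31.4 = 12.8112 mm/d equivalent
ET₀ = 0.0023 × 12.8112 × (23.80 + 17.8) × √23.4 = 0.0023 × 12.8112 × 41.60 × 4.8374 = 5.9296 mm/d
Over 7 days: 5.9296 × 7 = 41.507 mm

42 mm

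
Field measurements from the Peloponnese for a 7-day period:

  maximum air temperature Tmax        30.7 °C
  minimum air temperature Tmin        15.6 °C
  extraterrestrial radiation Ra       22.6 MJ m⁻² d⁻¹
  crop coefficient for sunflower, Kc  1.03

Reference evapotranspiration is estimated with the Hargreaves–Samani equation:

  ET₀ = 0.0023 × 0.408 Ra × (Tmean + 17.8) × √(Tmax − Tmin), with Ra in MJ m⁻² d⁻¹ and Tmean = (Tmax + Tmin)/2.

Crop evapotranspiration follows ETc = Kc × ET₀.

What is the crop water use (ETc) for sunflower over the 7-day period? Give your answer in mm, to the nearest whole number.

Tmean = (30.7 + 15.6)/2 = 23.15 °C
0.408 Ra = 0.408 × 22.6 = 9.2208 mm/d equivalent
ET₀ = 0.0023 × 9.2208 × (23.15 + 17.8) × √15.1 = 0.0023 × 9.2208 × 40.95 × 3.8859 = 3.3748 mm/d
ETc = Kc × ET₀ = 1.03 × 3.3748 = 3.4760 mm/d
Over 7 days: 3.4760 × 7 = 24.332 mm

24 mm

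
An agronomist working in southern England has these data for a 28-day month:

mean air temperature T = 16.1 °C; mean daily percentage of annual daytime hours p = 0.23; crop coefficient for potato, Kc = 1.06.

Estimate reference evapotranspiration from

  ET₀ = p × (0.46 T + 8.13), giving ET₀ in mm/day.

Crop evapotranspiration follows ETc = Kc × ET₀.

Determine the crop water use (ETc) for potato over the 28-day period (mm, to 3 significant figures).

106 mm

ET₀ = 0.23 × (0.46 × 16.1 + 8.13) = 0.23 × 15.536 = 3.5733 mm/d
ETc = Kc × ET₀ = 1.06 × 3.5733 = 3.7877 mm/d
Over 28 days: 3.7877 × 28 = 106.056 mm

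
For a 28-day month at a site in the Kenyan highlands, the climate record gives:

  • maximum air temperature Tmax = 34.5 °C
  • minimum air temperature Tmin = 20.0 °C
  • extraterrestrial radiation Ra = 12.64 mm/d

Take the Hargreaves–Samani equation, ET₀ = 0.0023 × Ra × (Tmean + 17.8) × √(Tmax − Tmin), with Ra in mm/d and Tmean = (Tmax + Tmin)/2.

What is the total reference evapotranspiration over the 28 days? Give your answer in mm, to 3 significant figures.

Tmean = (34.5 + 20.0)/2 = 27.25 °C
ET₀ = 0.0023 × 12.64 × (27.25 + 17.8) × √14.5 = 0.0023 × 12.64 × 45.05 × 3.8079 = 4.9872 mm/d
Over 28 days: 4.9872 × 28 = 139.642 mm

140 mm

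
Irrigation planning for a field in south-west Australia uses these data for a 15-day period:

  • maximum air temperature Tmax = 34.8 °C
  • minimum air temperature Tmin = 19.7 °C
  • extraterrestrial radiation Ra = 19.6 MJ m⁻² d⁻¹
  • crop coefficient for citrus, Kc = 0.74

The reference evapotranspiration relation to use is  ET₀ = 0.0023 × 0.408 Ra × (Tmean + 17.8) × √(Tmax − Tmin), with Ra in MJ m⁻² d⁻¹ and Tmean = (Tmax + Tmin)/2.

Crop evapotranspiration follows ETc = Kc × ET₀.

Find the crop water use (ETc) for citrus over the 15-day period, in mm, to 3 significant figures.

35.7 mm

Tmean = (34.8 + 19.7)/2 = 27.25 °C
0.408 Ra = 0.408 × 19.6 = 7.9968 mm/d equivalent
ET₀ = 0.0023 × 7.9968 × (27.25 + 17.8) × √15.1 = 0.0023 × 7.9968 × 45.05 × 3.8859 = 3.2198 mm/d
ETc = Kc × ET₀ = 0.74 × 3.2198 = 2.3827 mm/d
Over 15 days: 2.3827 × 15 = 35.741 mm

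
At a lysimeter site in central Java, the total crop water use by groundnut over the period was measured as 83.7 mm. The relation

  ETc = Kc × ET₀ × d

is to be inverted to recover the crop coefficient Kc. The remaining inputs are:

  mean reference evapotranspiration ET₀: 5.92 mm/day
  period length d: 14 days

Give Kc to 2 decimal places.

1.01

ETc = Kc × ET₀ × d  ⇒  Kc = ETc / (ET₀ × d)
Kc = 83.7 / (5.92 × 14) = 83.7 / 82.88 = 1.0099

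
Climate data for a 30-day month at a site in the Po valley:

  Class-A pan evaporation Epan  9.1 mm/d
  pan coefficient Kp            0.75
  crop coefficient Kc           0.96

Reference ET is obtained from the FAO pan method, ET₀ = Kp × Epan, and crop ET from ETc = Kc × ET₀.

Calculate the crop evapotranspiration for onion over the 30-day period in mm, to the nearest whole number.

ET₀ = 0.75 × 9.1 = 6.8250 mm/d
ETc = Kc × ET₀ = 0.96 × 6.8250 = 6.5520 mm/d
Over 30 days: 6.5520 × 30 = 196.560 mm

197 mm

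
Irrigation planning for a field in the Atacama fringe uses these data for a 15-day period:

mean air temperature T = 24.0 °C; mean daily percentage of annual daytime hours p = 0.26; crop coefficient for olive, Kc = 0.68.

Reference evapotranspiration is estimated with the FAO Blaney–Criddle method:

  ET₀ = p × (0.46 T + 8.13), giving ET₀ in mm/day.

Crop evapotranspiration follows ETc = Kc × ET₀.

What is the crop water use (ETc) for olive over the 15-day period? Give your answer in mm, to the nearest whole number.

51 mm

ET₀ = 0.26 × (0.46 × 24.0 + 8.13) = 0.26 × 19.170 = 4.9842 mm/d
ETc = Kc × ET₀ = 0.68 × 4.9842 = 3.3893 mm/d
Over 15 days: 3.3893 × 15 = 50.840 mm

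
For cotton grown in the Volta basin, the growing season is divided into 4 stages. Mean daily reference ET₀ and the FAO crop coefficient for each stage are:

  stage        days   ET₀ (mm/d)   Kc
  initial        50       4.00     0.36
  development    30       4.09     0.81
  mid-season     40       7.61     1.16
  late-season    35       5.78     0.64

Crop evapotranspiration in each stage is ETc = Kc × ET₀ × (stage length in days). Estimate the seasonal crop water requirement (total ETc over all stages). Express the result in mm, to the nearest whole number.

654 mm

initial: 0.36 × 4.00 × 50 = 72.00 mm
development: 0.81 × 4.09 × 30 = 99.39 mm
mid-season: 1.16 × 7.61 × 40 = 353.10 mm
late-season: 0.64 × 5.78 × 35 = 129.47 mm
Seasonal total = 653.96 mm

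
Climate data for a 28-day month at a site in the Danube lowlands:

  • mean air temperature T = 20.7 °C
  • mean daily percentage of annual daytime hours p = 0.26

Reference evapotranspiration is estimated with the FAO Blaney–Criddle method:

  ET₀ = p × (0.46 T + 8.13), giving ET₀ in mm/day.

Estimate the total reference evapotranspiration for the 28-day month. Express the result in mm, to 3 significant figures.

ET₀ = 0.26 × (0.46 × 20.7 + 8.13) = 0.26 × 17.652 = 4.5895 mm/d
Monthly total = 4.5895 × 28 = 128.506 mm

129 mm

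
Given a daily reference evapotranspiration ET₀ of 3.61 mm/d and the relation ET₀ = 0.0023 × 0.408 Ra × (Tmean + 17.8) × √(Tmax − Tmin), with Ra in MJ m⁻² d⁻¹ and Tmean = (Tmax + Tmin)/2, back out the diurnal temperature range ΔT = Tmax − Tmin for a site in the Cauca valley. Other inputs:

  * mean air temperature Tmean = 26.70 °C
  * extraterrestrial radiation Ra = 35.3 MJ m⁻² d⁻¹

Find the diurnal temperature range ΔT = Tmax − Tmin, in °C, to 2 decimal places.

√ΔT = ET₀ / [0.0023 × 0.408 × Ra × (Tmean+17.8)] = 3.61 / (0.0023 × 14.4024 × 44.50) = 2.4490
ΔT = 2.4490² = 5.998 °C

6.00 °C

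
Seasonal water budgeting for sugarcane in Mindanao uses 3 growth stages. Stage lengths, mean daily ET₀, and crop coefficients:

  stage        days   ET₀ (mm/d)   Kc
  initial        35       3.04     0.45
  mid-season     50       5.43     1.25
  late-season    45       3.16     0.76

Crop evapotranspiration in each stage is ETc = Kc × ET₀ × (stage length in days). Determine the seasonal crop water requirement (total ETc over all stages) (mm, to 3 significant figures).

495 mm

initial: 0.45 × 3.04 × 35 = 47.88 mm
mid-season: 1.25 × 5.43 × 50 = 339.38 mm
late-season: 0.76 × 3.16 × 45 = 108.07 mm
Seasonal total = 495.33 mm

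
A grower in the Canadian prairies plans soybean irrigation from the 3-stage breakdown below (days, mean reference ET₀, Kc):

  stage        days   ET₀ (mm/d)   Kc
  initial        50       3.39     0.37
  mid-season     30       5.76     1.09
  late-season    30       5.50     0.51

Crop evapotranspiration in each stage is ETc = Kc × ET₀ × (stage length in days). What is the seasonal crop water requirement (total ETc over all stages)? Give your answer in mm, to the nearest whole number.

335 mm

initial: 0.37 × 3.39 × 50 = 62.72 mm
mid-season: 1.09 × 5.76 × 30 = 188.35 mm
late-season: 0.51 × 5.50 × 30 = 84.15 mm
Seasonal total = 335.22 mm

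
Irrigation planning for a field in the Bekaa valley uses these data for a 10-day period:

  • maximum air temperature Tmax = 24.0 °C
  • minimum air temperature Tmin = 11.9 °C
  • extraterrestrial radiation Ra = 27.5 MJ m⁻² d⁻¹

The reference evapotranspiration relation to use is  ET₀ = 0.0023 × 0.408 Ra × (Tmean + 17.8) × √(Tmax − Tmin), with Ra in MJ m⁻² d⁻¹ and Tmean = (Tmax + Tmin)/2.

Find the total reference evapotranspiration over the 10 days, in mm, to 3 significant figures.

Tmean = (24.0 + 11.9)/2 = 17.95 °C
0.408 Ra = 0.408 × 27.5 = 11.2200 mm/d equivalent
ET₀ = 0.0023 × 11.2200 × (17.95 + 17.8) × √12.1 = 0.0023 × 11.2200 × 35.75 × 3.4785 = 3.2091 mm/d
Over 10 days: 3.2091 × 10 = 32.091 mm

32.1 mm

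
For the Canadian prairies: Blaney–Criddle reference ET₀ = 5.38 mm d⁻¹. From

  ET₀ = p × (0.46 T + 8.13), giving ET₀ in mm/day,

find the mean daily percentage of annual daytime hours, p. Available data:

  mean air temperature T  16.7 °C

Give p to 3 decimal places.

0.340

p = ET₀ / (0.46 T + 8.13) = 5.38 / (0.46 × 16.7 + 8.13) = 5.38 / 15.812 = 0.3402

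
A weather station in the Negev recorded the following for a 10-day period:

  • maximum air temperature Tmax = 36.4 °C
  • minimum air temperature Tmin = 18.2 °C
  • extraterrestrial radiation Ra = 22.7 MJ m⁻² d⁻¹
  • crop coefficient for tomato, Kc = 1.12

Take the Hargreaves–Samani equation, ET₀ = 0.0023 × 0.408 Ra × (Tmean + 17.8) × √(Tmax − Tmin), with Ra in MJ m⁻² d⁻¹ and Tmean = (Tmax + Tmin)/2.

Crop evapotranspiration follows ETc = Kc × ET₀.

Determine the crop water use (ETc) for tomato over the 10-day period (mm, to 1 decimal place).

45.9 mm

Tmean = (36.4 + 18.2)/2 = 27.30 °C
0.408 Ra = 0.408 × 22.7 = 9.2616 mm/d equivalent
ET₀ = 0.0023 × 9.2616 × (27.30 + 17.8) × √18.2 = 0.0023 × 9.2616 × 45.10 × 4.2661 = 4.0985 mm/d
ETc = Kc × ET₀ = 1.12 × 4.0985 = 4.5903 mm/d
Over 10 days: 4.5903 × 10 = 45.903 mm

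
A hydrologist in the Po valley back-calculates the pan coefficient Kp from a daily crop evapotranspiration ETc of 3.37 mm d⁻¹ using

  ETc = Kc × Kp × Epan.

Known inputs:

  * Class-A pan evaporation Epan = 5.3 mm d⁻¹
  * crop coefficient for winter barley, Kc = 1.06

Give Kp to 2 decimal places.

ETc = Kc × Kp × Epan  ⇒  Kp = ETc / (Kc × Epan)
Kp = 3.37 / (1.06 × 5.3) = 3.37 / 5.618 = 0.5999

0.60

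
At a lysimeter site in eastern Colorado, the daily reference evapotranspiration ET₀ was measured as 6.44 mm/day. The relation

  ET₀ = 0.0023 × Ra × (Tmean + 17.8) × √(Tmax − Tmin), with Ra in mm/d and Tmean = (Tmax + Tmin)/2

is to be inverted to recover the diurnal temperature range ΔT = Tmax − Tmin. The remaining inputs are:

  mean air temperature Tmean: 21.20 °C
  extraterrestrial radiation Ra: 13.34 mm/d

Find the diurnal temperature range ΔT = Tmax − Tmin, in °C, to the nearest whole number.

√ΔT = ET₀ / [0.0023 × Ra × (Tmean+17.8)] = 6.44 / (0.0023 × 13.34 × 39.00) = 5.3819
ΔT = 5.3819² = 28.965 °C

29 °C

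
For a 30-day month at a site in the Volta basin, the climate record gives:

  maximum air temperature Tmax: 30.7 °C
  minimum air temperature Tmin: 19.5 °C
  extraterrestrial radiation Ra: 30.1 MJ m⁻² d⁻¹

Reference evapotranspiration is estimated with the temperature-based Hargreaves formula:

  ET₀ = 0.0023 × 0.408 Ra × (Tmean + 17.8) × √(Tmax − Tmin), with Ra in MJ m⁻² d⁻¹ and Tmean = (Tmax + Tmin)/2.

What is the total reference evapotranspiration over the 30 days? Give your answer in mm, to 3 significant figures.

122 mm

Tmean = (30.7 + 19.5)/2 = 25.10 °C
0.408 Ra = 0.408 × 30.1 = 12.2808 mm/d equivalent
ET₀ = 0.0023 × 12.2808 × (25.10 + 17.8) × √11.2 = 0.0023 × 12.2808 × 42.90 × 3.3466 = 4.0552 mm/d
Over 30 days: 4.0552 × 30 = 121.656 mm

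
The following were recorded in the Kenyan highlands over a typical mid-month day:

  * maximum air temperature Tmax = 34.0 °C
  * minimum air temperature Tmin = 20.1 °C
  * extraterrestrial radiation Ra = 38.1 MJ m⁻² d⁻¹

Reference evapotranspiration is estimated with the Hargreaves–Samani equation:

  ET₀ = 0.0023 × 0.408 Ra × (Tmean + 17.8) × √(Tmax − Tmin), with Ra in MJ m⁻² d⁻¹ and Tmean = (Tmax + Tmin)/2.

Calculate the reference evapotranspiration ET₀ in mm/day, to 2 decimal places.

Tmean = (34.0 + 20.1)/2 = 27.05 °C
0.408 Ra = 0.408 × 38.1 = 15.5448 mm/d equivalent
ET₀ = 0.0023 × 15.5448 × (27.05 + 17.8) × √13.9 = 0.0023 × 15.5448 × 44.85 × 3.7283 = 5.9784 mm/d

5.98 mm/day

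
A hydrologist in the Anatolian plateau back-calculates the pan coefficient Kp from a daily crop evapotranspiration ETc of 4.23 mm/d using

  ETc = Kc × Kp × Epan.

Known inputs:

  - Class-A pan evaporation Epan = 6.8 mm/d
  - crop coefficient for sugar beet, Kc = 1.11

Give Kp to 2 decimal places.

ETc = Kc × Kp × Epan  ⇒  Kp = ETc / (Kc × Epan)
Kp = 4.23 / (1.11 × 6.8) = 4.23 / 7.548 = 0.5604

0.56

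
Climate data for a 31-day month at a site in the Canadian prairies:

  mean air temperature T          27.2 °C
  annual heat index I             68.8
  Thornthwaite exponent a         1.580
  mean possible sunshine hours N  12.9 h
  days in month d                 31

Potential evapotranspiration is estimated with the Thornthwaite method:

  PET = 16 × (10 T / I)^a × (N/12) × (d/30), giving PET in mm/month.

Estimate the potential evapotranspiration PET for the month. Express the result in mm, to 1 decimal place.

10T/I = 10 × 27.2 / 68.8 = 3.9535
(10T/I)^a = 3.9535^1.580 = 8.7747
Uncorrected PET = 16 × 8.7747 = 140.395 mm
Correction = (N/12)(d/30) = (12.9/12)(31/30) = 1.1108
PET = 140.395 × 1.1108 = 155.951 mm/month

156.0 mm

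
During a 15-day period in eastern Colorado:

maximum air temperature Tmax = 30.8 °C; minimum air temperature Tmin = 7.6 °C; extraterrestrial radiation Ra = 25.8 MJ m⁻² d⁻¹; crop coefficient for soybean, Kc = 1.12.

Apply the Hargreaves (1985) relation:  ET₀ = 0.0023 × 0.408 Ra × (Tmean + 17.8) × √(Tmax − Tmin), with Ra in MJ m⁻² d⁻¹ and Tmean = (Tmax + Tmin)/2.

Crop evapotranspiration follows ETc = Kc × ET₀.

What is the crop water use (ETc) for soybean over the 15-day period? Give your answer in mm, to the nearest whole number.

Tmean = (30.8 + 7.6)/2 = 19.20 °C
0.408 Ra = 0.408 × 25.8 = 10.5264 mm/d equivalent
ET₀ = 0.0023 × 10.5264 × (19.20 + 17.8) × √23.2 = 0.0023 × 10.5264 × 37.00 × 4.8166 = 4.3147 mm/d
ETc = Kc × ET₀ = 1.12 × 4.3147 = 4.8325 mm/d
Over 15 days: 4.8325 × 15 = 72.488 mm

72 mm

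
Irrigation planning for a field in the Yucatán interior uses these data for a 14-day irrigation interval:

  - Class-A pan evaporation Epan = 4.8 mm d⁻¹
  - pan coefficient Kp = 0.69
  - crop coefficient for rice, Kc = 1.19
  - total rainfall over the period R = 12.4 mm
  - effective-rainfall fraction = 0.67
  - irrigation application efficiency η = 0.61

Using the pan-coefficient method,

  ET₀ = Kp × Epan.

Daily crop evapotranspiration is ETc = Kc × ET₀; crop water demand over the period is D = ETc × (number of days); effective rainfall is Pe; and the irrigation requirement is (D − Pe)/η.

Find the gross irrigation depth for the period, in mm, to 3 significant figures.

76.8 mm

ET₀ = 0.69 × 4.8 = 3.3120 mm/d
ETc = Kc × ET₀ = 1.19 × 3.3120 = 3.9413 mm/d
Crop demand D = ETc × 14 d = 3.9413 × 14 = 55.178 mm
Pe = 0.67 × 12.4 = 8.308 mm
D − Pe = 55.178 − 8.308 = 46.870 mm
Gross irrigation = 46.870 / 0.61 = 76.836 mm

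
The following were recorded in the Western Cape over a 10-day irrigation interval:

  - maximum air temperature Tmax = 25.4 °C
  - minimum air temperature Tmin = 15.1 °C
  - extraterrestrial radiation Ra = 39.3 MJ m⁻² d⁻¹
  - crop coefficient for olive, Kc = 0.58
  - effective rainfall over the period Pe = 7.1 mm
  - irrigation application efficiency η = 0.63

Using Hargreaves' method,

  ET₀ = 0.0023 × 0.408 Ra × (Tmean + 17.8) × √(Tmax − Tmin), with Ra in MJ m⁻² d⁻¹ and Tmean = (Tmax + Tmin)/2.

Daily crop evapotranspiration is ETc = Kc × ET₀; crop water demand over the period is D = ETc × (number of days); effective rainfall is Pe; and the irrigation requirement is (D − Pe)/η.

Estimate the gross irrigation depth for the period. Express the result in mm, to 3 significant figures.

Tmean = (25.4 + 15.1)/2 = 20.25 °C
0.408 Ra = 0.408 × 39.3 = 16.0344 mm/d equivalent
ET₀ = 0.0023 × 16.0344 × (20.25 + 17.8) × √10.3 = 0.0023 × 16.0344 × 38.05 × 3.2094 = 4.5036 mm/d
ETc = Kc × ET₀ = 0.58 × 4.5036 = 2.6121 mm/d
Crop demand D = ETc × 10 d = 2.6121 × 10 = 26.121 mm
D − Pe = 26.121 − 7.1 = 19.021 mm
Gross irrigation = 19.021 / 0.63 = 30.192 mm

30.2 mm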